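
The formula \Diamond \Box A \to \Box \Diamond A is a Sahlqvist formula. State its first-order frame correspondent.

convergence

Suppose ◇□A→□◇A is valid. Take Rxy, Rxz and set V(A)={w : Ryw}. Then □A at y so ◇□A at x, so □◇A at x, so ◇A at z, giving w with Rzw and Ryw.
The converse is a direct semantic check.
So the correspondent is convergence.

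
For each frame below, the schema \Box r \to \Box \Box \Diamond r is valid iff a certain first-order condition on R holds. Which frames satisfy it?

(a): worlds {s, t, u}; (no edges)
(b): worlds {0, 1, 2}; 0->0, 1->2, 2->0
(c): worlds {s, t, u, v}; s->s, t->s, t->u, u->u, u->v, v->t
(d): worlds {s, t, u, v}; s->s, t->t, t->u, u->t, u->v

(a)

The schema corresponds to a generalized confluence (Geach) condition: \forall x \forall z (x R^2 z \to \exists w (xRw \wedge zRw)).
(a): condition met.
(b): fails — 1R²0 but no w with 1Rw and 0Rw.
(c): fails — tR²v but no w with tRw and vRw.
(d): fails — tR²v but no w with tRw and vRw.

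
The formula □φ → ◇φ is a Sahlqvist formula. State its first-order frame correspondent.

Suppose □φ→◇φ is valid. At any x set V(φ)=W. Then □φ at x, so ◇φ at x, so x has a successor.
Conversely, on a frame with seriality the schema holds at every world under every valuation.
So the correspondent is seriality.

seriality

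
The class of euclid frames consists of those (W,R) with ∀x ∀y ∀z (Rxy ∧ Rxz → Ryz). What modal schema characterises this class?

This is the Euclidean property; the standard corresponding axiom is 5: ◇q → □◇q.

◇q → □◇q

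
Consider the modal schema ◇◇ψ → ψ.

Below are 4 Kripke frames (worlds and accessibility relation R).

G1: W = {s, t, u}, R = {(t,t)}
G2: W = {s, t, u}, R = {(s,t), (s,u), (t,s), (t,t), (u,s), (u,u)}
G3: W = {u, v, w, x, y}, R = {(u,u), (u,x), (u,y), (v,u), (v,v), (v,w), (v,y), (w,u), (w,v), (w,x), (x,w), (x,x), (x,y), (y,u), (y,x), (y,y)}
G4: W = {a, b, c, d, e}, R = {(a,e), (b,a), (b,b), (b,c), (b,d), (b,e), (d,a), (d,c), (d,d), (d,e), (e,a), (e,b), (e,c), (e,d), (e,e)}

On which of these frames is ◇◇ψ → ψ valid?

Frame correspondent (Sahlqvist): ∀x ∀y (xR²y → ∃w (y = w ∧ x = w)) — i.e. a generalized confluence (Geach) condition.
G1: ✓.
G2: fails — sR²t but t ≠ s.
G3: fails — uR²w but w ≠ u.
G4: fails — aR²b but b ≠ a.

G1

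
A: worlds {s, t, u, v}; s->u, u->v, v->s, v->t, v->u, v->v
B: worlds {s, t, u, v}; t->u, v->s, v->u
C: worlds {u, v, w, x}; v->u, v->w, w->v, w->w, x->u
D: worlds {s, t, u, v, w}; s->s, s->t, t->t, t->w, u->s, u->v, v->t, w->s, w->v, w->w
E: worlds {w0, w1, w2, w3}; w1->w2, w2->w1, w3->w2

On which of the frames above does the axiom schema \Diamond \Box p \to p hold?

none

Frame correspondent (Sahlqvist): \forall x \forall y (Rxy \to Ryx) — i.e. symmetry.
A: fails — Rvt but not Rtv.
B: fails — Rtu but not Rut.
C: fails — Rvu but not Ruv.
D: fails — Ruv but not Rvu.
E: fails — Rw3w2 but not Rw2w3.
Valid on no frame.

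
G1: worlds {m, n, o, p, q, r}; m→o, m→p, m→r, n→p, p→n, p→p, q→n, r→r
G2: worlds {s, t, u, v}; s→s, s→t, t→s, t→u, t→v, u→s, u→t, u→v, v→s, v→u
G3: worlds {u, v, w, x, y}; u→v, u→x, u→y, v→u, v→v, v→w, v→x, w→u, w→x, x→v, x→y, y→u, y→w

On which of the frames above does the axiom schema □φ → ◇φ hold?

G2, G3

The schema corresponds to seriality: ∀x ∃y Rxy.
G1: fails — world o has no successor.
G2: holds.
G3: holds.
Valid on: G2, G3.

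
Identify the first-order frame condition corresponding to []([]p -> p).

Suppose □(□p→p) is valid. Take Rxy and set V(p)={w : Ryw}. Then at y, □p holds; since □(□p→p) at x, □p→p at y, so p at y, i.e. Ryy.
The converse is a direct semantic check.
Frame condition: forall x forall y (Rxy -> Ryy).

Shift-reflexivity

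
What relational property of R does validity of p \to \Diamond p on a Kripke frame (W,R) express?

Reflexivity

This is a form of the T axiom.
It corresponds to reflexivity: \forall x Rxx.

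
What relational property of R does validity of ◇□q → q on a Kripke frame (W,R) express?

This is a form of the B axiom.
It corresponds to symmetry: ∀x ∀y (Rxy → Ryx).

Symmetry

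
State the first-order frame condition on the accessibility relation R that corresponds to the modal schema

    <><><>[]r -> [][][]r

This is a Sahlqvist (Geach-type) schema ◇^3□^1r → □^3◇^0r.
Minimal-valuation argument: fix x; take any y with xR^3y and any z with xR^3z. Set V(r) to the set of worlds R-reachable from y in exactly 1 step. Then □^1r holds at y, so the antecedent holds at x; validity forces ◇^0r at z, giving a w with zR^0w and yR^1w.
First-order correspondent: forall x forall y forall z ((x R^3 y & x R^3 z) -> exists w (yRw & z = w)).

forall x forall y forall z ((x R^3 y & x R^3 z) -> exists w (yRw & z = w))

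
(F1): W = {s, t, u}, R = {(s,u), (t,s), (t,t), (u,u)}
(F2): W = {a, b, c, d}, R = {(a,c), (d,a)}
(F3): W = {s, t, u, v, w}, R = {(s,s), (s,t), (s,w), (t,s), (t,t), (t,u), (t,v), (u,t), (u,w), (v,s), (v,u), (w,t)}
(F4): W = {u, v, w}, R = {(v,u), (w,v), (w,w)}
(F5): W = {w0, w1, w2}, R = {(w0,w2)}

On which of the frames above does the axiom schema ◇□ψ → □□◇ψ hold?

(F5)

The schema corresponds to a generalized confluence (Geach) condition: ∀x ∀y ∀z ((xRy ∧ xR²z) → ∃w (yRw ∧ zRw)).
(F1): fails — tRs, tR²t but no w with sRw and tRw.
(F2): fails — dRa, dR²c but no w with aRw and cRw.
(F3): fails — sRw, sR²v but no w* with wRw* and vRw*.
(F4): fails — wRv, wR²u but no t with vRt and uRt.
(F5): ✓.
Valid on: (F5).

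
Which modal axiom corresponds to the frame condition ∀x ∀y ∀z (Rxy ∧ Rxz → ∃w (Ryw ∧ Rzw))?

◇□q → □◇q

A defining formula is ◇□q → □◇q (the .2 axiom).
Suppose ◇□q→□◇q is valid. Take Rxy, Rxz and set V(q)={w : Ryw}. Then □q at y so ◇□q at x, so □◇q at x, so ◇q at z, giving w with Rzw and Ryw.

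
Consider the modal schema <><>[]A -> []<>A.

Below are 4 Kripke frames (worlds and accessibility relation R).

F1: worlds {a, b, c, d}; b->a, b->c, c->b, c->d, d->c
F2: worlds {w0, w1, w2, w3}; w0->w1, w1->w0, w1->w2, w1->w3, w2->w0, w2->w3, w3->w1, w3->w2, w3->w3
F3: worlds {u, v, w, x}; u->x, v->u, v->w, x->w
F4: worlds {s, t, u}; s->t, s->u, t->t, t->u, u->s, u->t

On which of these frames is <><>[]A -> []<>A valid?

F4

The schema corresponds to a generalized confluence (Geach) condition: forall x forall y forall z ((x R^2 y & xRz) -> exists w (yRw & zRw)).
F1: fails — bR²b, bRa but no w with bRw and aRw.
F2: fails — w0R²w0, w0Rw1 but no w with w0Rw and w1Rw.
F3: fails — uR²w, uRx but no t with wRt and xRt.
F4: ✓.
Valid on: F4.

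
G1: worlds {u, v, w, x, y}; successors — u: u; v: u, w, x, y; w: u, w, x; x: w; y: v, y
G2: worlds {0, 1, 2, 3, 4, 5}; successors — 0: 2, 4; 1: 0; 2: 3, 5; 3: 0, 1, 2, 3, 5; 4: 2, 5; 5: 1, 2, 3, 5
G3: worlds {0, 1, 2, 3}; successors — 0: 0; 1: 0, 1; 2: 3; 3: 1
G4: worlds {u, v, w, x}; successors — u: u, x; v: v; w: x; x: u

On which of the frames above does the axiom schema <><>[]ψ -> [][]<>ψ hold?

G3, G4

The schema corresponds to a generalized confluence (Geach) condition: forall x forall y forall z ((x R^2 y & x R^2 z) -> exists w (yRw & zRw)).
G1: fails — vR²u, vR²x but no t with uRt and xRt.
G2: fails — 2R²0, 2R²1 but no w with 0Rw and 1Rw.
G3: condition met.
G4: condition met.
Valid on: G3, G4.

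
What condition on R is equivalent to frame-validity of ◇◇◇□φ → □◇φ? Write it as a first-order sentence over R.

∀x ∀y ∀z ((xR³y ∧ xRz) → ∃w (yRw ∧ zRw))

This is a Sahlqvist (Geach-type) schema ◇^3□^1φ → □^1◇^1φ.
First-order correspondent: ∀x ∀y ∀z ((xR³y ∧ xRz) → ∃w (yRw ∧ zRw)).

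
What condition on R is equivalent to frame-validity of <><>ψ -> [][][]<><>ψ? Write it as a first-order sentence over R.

forall x forall y forall z ((x R^2 y & x R^3 z) -> exists w (y = w & z R^2 w))

This is a Sahlqvist (Geach-type) schema ◇^2□^0ψ → □^3◇^2ψ.
Minimal-valuation argument: fix x; take any y with xR^2y and any z with xR^3z. Set V(ψ) to the set of worlds R-reachable from y in exactly 0 steps. Then □^0ψ holds at y, so the antecedent holds at x; validity forces ◇^2ψ at z, giving a w with zR^2w and yR^0w.
First-order correspondent: forall x forall y forall z ((x R^2 y & x R^3 z) -> exists w (y = w & z R^2 w)).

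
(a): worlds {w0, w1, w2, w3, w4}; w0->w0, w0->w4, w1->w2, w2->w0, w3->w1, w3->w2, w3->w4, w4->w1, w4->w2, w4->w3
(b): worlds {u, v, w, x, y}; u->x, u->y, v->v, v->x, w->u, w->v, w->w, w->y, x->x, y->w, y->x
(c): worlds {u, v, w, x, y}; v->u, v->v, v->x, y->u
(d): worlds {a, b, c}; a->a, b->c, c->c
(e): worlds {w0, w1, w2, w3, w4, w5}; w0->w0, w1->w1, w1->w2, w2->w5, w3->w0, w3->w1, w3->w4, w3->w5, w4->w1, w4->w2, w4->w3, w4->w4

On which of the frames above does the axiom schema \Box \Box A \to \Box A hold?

The schema corresponds to density: \forall x \forall y (Rxy \to \exists z (Rxz \wedge Rzy)).
(a): fails — Rw1w2 but no z with Rw1z and Rzw2.
(b): fails — Ruy but no z with Ruz and Rzy.
(c): fails — Ryu but no z with Ryz and Rzu.
(d): satisfies the condition.
(e): fails — Rw3w5 but no z with Rw3z and Rzw5.

(d)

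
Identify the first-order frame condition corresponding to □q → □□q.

Suppose □q→□□q is valid. Take Rxy, Ryz and set V(q)={w : Rxw}. Then □q at x, so □□q at x, so □q at y, so q at z, i.e. Rxz.

transitivity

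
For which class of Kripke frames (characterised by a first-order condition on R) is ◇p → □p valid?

Partial functionality

This is the CD axiom.
Its frame correspondent is partial functionality — ∀x ∀y ∀z (Rxy ∧ Rxz → y = z).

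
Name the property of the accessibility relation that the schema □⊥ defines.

emptiness of R: ∀x ∀y ¬Rxy

□⊥ is valid iff no world has any successor (otherwise □⊥ fails at any world with one).
The converse is a direct semantic check.
So the correspondent is emptiness of R.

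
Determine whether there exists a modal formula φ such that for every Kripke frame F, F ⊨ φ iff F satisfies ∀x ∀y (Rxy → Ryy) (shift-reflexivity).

Definable; □(□q → q) defines it

Yes: it is shift-reflexivity, defined by the T□ schema □(□q → q).
Suppose □(□q→q) is valid. Take Rxy and set V(q)={w : Ryw}. Then at y, □q holds; since □(□q→q) at x, □q→q at y, so q at y, i.e. Ryy.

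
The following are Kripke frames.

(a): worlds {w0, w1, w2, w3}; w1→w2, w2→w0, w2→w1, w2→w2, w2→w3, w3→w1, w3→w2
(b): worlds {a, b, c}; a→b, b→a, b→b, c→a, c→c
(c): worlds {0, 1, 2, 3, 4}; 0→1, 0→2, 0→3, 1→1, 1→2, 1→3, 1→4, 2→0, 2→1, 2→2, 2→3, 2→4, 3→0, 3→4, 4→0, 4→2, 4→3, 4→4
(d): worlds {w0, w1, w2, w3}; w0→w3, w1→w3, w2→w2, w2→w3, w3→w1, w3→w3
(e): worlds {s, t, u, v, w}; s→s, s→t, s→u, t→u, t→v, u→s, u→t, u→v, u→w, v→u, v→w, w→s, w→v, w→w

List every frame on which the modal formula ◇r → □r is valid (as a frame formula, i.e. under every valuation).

none

This is the axiom for partial functionality; its first-order frame correspondent is ∀x ∀y ∀z (Rxy ∧ Rxz → y = z).
(a): fails — w2 sees both w0 and w1.
(b): fails — b sees both a and b.
(c): fails — 0 sees both 1 and 2.
(d): fails — w2 sees both w2 and w3.
(e): fails — s sees both s and t.
Valid on no frame.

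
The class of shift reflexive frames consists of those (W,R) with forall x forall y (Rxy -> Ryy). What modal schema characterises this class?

□(□ψ → ψ)

A defining formula is □(□ψ → ψ) (the T□ axiom).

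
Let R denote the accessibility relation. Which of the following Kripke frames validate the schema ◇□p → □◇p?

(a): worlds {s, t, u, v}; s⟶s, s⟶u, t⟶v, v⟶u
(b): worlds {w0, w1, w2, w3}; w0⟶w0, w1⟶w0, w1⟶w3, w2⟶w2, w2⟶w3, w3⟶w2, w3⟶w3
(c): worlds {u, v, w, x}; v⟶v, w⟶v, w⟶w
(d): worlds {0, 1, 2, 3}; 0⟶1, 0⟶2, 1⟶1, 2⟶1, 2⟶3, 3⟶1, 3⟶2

Frame correspondent (Sahlqvist): ∀x ∀y ∀z (Rxy ∧ Rxz → ∃w (Ryw ∧ Rzw)) — i.e. convergence.
(a): fails — Rsu and Rsu but u and u have no common successor.
(b): fails — Rw1w0 and Rw1w3 but w0 and w3 have no common successor.
(c): holds.
(d): holds.

(c), (d)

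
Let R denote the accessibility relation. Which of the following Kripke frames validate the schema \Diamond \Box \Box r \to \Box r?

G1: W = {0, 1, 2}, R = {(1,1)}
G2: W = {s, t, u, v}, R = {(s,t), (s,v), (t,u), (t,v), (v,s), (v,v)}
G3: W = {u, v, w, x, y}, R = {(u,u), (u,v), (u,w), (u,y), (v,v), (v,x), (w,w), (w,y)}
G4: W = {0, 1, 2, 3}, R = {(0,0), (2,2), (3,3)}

This is the axiom for a generalized confluence (Geach) condition; its first-order frame correspondent is \forall x \forall y \forall z ((xRy \wedge xRz) \to \exists w (y R^2 w \wedge z = w)).
G1: condition met.
G2: fails — sRt, sRt but no w with tR²w and t=w.
G3: fails — uRv, uRu but no t with vR²t and u=t.
G4: condition met.
Valid on: G1, G4.

G1, G4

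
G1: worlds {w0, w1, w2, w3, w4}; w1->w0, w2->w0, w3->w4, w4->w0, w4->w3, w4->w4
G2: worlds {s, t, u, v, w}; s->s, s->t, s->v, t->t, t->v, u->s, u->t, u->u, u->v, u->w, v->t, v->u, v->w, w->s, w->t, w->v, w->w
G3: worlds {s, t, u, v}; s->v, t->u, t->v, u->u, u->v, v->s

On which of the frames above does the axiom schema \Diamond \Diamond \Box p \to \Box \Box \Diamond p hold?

G2

The schema corresponds to a generalized confluence (Geach) condition: \forall x \forall y \forall z ((x R^2 y \wedge x R^2 z) \to \exists w (yRw \wedge zRw)).
G1: fails — w3R²w0, w3R²w0 but no w with w0Rw and w0Rw.
G2: satisfies the condition.
G3: fails — tR²s, tR²v but no w with sRw and vRw.
Valid on: G2.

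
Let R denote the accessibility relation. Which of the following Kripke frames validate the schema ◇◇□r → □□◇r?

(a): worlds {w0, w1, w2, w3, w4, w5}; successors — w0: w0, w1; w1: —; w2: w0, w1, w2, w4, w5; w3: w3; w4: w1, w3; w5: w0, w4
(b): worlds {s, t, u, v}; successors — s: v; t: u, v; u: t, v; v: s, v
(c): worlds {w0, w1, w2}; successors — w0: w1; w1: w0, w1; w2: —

(b), (c)

Frame correspondent (Sahlqvist): ∀x ∀y ∀z ((xR²y ∧ xR²z) → ∃w (yRw ∧ zRw)) — i.e. a generalized confluence (Geach) condition.
(a): fails — w0R²w0, w0R²w1 but no w with w0Rw and w1Rw.
(b): condition met.
(c): condition met.
Valid on: (b), (c).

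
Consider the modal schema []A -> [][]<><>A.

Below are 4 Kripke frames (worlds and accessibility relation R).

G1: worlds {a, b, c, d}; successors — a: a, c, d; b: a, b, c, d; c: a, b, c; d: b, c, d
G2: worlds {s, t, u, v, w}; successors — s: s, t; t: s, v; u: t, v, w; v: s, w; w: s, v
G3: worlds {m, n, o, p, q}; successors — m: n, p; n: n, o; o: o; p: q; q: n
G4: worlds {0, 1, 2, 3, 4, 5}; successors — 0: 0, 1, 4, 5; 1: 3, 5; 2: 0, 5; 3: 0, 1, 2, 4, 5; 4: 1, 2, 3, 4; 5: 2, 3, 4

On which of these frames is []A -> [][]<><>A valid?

Frame correspondent (Sahlqvist): forall x forall z (x R^2 z -> exists w (xRw & z R^2 w)) — i.e. a generalized confluence (Geach) condition.
G1: ✓.
G2: ✓.
G3: fails — mR²o but no w with mRw and oR²w.
G4: ✓.
Valid on: G1, G2, G4.

G1, G2, G4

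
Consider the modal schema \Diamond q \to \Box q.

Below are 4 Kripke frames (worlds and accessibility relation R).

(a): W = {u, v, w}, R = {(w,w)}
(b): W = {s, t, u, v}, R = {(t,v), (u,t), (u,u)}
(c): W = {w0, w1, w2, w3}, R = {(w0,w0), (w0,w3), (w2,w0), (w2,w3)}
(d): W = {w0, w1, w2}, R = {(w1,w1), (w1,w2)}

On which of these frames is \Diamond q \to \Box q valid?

(a)

Frame correspondent (Sahlqvist): \forall x \forall y \forall z (Rxy \wedge Rxz \to y = z) — i.e. partial functionality.
(a): satisfies the condition.
(b): fails — u sees both t and u.
(c): fails — w0 sees both w0 and w3.
(d): fails — w1 sees both w1 and w2.
Valid on: (a).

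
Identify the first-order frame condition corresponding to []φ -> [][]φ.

Suppose □φ→□□φ is valid. Take Rxy, Ryz and set V(φ)={w : Rxw}. Then □φ at x, so □□φ at x, so □φ at y, so φ at z, i.e. Rxz.
Conversely, on a frame with transitivity the schema holds at every world under every valuation.
So the correspondent is transitivity.

transitivity: forall x forall y forall z (Rxy & Ryz -> Rxz)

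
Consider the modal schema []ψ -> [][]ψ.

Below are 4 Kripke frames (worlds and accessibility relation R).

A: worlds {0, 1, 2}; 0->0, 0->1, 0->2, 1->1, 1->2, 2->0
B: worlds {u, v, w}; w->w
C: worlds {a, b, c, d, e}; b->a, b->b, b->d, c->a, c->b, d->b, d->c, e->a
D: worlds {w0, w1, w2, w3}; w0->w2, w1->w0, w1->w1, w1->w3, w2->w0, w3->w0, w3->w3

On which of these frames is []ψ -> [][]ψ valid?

B

Frame correspondent (Sahlqvist): forall x forall y forall z (Rxy & Ryz -> Rxz) — i.e. transitivity.
A: fails — R12 and R20 but not R10.
B: holds.
C: fails — Rdc and Rca but not Rda.
D: fails — Rw1w0 and Rw0w2 but not Rw1w2.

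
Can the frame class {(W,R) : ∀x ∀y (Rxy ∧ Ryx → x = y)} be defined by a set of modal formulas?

Modal frame validity is preserved under surjective bounded morphisms.
The 8-cycle (worlds a,b,c,d,e,f,g,h with a→b→c→d→e→f→g→h→a) is antisymmetric. Sending even-indexed worlds to s and odd-indexed worlds to t is a surjective bounded morphism onto the two-world frame with s↔t, which is not antisymmetric.
So the class is not modally definable.

Not definable by any modal formula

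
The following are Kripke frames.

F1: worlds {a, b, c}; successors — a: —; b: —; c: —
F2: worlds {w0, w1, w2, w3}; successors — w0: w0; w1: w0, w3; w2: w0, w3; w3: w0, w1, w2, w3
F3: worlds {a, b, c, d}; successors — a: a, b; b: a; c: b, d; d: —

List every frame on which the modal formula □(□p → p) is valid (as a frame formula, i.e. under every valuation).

F1

Frame correspondent (Sahlqvist): ∀x ∀y (Rxy → Ryy) — i.e. shift-reflexivity.
F1: holds.
F2: fails — Rw3w1 but not Rw1w1.
F3: fails — Rcd but not Rdd.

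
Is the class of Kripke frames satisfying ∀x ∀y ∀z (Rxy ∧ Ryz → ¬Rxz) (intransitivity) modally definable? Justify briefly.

If a class were modally definable it would be closed under surjective bounded morphisms (Goldblatt–Thomason).
The 5-cycle (worlds 0,1,2,3,4 with 0→1→2→3→4→0) is intransitive. Mapping every world to a single reflexive point • is a surjective bounded morphism; the reflexive point is not intransitive (R••∧R•• but R••).
So no modal formula (or set of formulas) defines exactly the intransitive frames.

Not modally definable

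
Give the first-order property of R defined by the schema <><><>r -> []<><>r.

This is a Sahlqvist (Geach-type) schema ◇^3□^0r → □^1◇^2r.
First-order correspondent: forall x forall y forall z ((x R^3 y & xRz) -> exists w (y = w & z R^2 w)).

forall x forall y forall z ((x R^3 y & xRz) -> exists w (y = w & z R^2 w))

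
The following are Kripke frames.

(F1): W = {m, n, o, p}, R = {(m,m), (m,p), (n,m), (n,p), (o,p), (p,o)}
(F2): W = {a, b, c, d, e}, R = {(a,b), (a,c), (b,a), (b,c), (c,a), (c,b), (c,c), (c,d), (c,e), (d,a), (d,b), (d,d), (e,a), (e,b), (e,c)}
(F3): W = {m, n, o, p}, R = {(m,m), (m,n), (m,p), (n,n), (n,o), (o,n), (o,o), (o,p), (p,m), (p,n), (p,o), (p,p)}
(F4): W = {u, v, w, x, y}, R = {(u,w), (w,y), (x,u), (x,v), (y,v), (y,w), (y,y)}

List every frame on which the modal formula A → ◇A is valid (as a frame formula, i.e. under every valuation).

Frame correspondent (Sahlqvist): ∀x Rxx — i.e. reflexivity.
(F1): fails — world n does not see itself.
(F2): fails — world a does not see itself.
(F3): satisfies the condition.
(F4): fails — world u does not see itself.
Valid on: (F3).

(F3)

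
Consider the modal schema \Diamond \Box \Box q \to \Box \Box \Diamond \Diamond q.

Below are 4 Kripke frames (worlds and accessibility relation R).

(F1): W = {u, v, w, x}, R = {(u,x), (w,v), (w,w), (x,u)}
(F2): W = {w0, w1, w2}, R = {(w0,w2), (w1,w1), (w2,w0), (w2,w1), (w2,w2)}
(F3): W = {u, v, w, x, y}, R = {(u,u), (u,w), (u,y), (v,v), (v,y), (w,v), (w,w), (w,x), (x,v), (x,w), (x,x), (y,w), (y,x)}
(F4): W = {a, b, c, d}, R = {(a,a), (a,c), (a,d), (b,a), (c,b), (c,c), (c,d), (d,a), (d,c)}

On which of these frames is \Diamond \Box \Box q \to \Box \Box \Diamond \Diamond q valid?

Frame correspondent (Sahlqvist): \forall x \forall y \forall z ((xRy \wedge x R^2 z) \to \exists w (y R^2 w \wedge z R^2 w)) — i.e. a generalized confluence (Geach) condition.
(F1): fails — uRx, uR²u but no t with xR²t and uR²t.
(F2): condition met.
(F3): condition met.
(F4): condition met.
Valid on: (F2), (F3), (F4).

(F2), (F3), (F4)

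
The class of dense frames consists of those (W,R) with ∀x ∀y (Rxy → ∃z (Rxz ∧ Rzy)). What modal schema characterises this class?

This is density; the standard corresponding axiom is C4: □□q → □q.
Suppose □□q→□q is valid. Take Rxy and set V(q)={w : xR²w}. Then □□q at x, so □q at x, so q at y, i.e. ∃z(Rxz∧Rzy).

□□q → □q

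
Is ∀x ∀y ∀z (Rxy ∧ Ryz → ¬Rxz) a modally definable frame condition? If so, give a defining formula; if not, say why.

No — not modally definable

If a class were modally definable it would be closed under surjective bounded morphisms (Goldblatt–Thomason).
The 3-cycle (worlds a,b,c with a→b→c→a) is intransitive. Mapping every world to a single reflexive point • is a surjective bounded morphism; the reflexive point is not intransitive (R••∧R•• but R••).
Hence intransitivity is not modally definable.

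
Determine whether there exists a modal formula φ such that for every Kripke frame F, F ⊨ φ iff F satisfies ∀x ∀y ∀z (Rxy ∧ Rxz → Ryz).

Yes: it is the Euclidean property, defined by the 5 schema ◇p → □◇p.

Definable; ◇p → □◇p defines it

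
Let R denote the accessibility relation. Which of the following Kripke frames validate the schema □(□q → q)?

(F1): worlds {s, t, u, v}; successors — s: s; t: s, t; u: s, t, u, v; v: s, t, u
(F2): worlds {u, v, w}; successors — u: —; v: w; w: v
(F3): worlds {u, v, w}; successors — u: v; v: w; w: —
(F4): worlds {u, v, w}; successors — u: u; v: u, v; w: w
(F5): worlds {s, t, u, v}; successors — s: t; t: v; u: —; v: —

This is the axiom for shift-reflexivity; its first-order frame correspondent is ∀x ∀y (Rxy → Ryy).
(F1): fails — Ruv but not Rvv.
(F2): fails — Rwv but not Rvv.
(F3): fails — Ruv but not Rvv.
(F4): satisfies the condition.
(F5): fails — Rtv but not Rvv.

(F4)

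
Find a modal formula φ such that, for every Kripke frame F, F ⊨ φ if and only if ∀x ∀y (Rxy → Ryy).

This is shift-reflexivity; the standard corresponding axiom is T□: □(□q → q).
Suppose □(□q→q) is valid. Take Rxy and set V(q)={w : Ryw}. Then at y, □q holds; since □(□q→q) at x, □q→q at y, so q at y, i.e. Ryy.

□(□q → q)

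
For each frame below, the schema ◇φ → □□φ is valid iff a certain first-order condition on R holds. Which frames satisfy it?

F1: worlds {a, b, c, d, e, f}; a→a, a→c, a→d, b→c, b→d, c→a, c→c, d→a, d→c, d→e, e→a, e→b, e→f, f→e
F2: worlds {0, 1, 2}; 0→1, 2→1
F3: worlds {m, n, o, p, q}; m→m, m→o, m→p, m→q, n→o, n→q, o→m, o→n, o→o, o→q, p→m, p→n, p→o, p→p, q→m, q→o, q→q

F2

Frame correspondent (Sahlqvist): ∀x ∀y ∀z ((xRy ∧ xR²z) → ∃w (y = w ∧ z = w)) — i.e. a generalized confluence (Geach) condition.
F1: fails — aRa, aR²c but a ≠ c.
F2: holds.
F3: fails — mRm, mR²n but m ≠ n.
Valid on: F2.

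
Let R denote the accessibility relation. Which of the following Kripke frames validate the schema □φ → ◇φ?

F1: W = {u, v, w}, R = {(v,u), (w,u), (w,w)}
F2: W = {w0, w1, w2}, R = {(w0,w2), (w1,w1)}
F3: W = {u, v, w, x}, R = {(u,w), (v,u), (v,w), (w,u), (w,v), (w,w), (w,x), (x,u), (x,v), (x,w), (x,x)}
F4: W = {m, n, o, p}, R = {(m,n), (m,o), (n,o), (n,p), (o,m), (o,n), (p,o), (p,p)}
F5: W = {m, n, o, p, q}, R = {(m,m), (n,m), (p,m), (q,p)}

Frame correspondent (Sahlqvist): ∀x ∃y Rxy — i.e. seriality.
F1: fails — world u has no successor.
F2: fails — world w2 has no successor.
F3: holds.
F4: holds.
F5: fails — world o has no successor.
Valid on: F3, F4.

F3, F4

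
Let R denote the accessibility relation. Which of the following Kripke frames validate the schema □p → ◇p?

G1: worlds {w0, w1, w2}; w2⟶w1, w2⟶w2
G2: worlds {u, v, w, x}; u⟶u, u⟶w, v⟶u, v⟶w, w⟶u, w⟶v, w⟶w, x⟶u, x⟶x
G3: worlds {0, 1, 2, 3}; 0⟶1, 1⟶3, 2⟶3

This is the axiom for seriality; its first-order frame correspondent is ∀x ∃y Rxy.
G1: fails — world w0 has no successor.
G2: ✓.
G3: fails — world 3 has no successor.
Valid on: G2.

G2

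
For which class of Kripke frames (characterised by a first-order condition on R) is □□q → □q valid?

Suppose □□q→□q is valid. Take Rxy and set V(q)={w : xR²w}. Then □□q at x, so □q at x, so q at y, i.e. ∃z(Rxz∧Rzy).
Conversely, on a frame with density the schema holds at every world under every valuation.
So the correspondent is density.

density: ∀x ∀y (Rxy → ∃z (Rxz ∧ Rzy))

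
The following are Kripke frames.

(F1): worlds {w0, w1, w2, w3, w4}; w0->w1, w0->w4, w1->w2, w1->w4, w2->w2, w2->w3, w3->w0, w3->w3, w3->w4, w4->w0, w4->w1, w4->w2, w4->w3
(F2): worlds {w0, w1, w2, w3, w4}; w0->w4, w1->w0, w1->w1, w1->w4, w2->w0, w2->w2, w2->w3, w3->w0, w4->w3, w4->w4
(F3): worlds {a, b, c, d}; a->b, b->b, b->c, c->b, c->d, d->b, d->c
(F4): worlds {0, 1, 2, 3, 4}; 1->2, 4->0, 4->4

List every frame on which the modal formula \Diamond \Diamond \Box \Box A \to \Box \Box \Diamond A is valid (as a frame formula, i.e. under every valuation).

The schema corresponds to a generalized confluence (Geach) condition: \forall x \forall y \forall z ((x R^2 y \wedge x R^2 z) \to \exists w (y R^2 w \wedge zRw)).
(F1): satisfies the condition.
(F2): fails — w0R²w3, w0R²w3 but no w with w3R²w and w3Rw.
(F3): satisfies the condition.
(F4): fails — 4R²0, 4R²0 but no w with 0R²w and 0Rw.

(F1), (F3)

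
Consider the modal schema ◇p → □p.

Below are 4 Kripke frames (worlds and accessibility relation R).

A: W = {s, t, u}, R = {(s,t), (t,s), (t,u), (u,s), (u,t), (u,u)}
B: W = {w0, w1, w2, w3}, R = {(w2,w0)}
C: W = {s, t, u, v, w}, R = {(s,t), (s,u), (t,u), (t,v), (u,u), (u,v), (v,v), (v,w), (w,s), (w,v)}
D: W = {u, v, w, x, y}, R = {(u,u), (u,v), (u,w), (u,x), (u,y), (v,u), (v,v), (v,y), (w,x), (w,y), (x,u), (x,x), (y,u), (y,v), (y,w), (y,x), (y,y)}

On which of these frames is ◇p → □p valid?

This is the axiom for partial functionality; its first-order frame correspondent is ∀x ∀y ∀z (Rxy ∧ Rxz → y = z).
A: fails — t sees both s and u.
B: holds.
C: fails — s sees both t and u.
D: fails — u sees both u and v.

B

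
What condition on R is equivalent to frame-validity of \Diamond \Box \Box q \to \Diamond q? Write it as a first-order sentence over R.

This is a Sahlqvist (Geach-type) schema ◇^1□^2q → □^0◇^1q.
First-order correspondent: \forall x \forall y (xRy \to \exists w (y R^2 w \wedge xRw)).

\forall x \forall y (xRy \to \exists w (y R^2 w \wedge xRw))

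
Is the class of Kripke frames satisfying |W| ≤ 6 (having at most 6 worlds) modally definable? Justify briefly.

Not definable by any modal formula

If a class were modally definable it would be closed under disjoint unions (Goldblatt–Thomason).
Any modal formula valid on each of 7 disjoint one-world frames is valid on their disjoint union (validity is preserved under disjoint unions). Each one-world frame has |W|=1≤6, but the union has |W|=7.
So the class is not modally definable.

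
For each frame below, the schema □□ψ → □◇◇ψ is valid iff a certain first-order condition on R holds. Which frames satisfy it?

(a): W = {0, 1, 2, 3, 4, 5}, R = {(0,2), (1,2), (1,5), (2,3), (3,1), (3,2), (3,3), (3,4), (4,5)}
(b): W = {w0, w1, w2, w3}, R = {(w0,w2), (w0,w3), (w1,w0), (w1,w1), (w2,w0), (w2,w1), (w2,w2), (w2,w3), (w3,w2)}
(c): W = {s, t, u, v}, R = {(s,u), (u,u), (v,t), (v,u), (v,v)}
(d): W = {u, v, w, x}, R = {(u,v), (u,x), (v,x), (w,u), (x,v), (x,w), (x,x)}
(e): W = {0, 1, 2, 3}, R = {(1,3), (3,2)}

(b), (d)

This is the axiom for a generalized confluence (Geach) condition; its first-order frame correspondent is ∀x ∀z (xRz → ∃w (xR²w ∧ zR²w)).
(a): fails — 1R5 but no w with 1R²w and 5R²w.
(b): holds.
(c): fails — vRt but no w with vR²w and tR²w.
(d): holds.
(e): fails — 1R3 but no w with 1R²w and 3R²w.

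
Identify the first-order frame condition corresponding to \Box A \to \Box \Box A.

This schema is the 4 axiom.
Its frame correspondent is transitivity — \forall x \forall y \forall z (Rxy \wedge Ryz \to Rxz).

transitivity: \forall x \forall y \forall z (Rxy \wedge Ryz \to Rxz)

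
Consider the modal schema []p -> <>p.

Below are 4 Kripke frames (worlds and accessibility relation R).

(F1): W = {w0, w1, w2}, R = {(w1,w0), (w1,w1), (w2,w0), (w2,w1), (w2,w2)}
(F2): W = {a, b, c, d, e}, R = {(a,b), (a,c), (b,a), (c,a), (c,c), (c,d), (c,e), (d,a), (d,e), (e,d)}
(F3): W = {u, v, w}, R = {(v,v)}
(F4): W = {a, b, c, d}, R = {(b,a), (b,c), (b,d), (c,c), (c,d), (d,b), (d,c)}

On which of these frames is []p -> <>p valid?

Frame correspondent (Sahlqvist): forall x exists y Rxy — i.e. seriality.
(F1): fails — world w0 has no successor.
(F2): ✓.
(F3): fails — world u has no successor.
(F4): fails — world a has no successor.

(F2)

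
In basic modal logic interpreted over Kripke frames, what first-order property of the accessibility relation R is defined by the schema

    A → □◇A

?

This is the B axiom.
It corresponds to symmetry: ∀x ∀y (Rxy → Ryx).

Symmetry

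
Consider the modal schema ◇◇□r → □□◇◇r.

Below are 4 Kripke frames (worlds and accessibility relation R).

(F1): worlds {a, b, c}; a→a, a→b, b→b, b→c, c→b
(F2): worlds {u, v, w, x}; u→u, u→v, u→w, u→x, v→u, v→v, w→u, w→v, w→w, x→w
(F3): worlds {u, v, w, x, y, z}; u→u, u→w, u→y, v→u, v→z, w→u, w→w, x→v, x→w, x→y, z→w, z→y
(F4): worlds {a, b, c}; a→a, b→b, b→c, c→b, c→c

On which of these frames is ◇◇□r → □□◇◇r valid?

(F1), (F2), (F4)

The schema corresponds to a generalized confluence (Geach) condition: ∀x ∀y ∀z ((xR²y ∧ xR²z) → ∃w (yRw ∧ zR²w)).
(F1): satisfies the condition.
(F2): satisfies the condition.
(F3): fails — uR²u, uR²y but no t with uRt and yR²t.
(F4): satisfies the condition.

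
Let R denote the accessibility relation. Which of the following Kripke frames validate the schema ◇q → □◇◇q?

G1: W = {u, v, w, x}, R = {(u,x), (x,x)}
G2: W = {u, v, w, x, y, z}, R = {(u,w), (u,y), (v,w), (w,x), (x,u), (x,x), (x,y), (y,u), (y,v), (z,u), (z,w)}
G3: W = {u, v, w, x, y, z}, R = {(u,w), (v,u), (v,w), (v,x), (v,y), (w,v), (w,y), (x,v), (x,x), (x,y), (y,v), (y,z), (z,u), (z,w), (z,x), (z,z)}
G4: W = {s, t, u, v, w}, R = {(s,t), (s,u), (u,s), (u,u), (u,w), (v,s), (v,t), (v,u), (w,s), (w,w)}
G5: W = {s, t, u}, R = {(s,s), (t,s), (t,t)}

G1

The schema corresponds to a generalized confluence (Geach) condition: ∀x ∀y ∀z ((xRy ∧ xRz) → ∃w (y = w ∧ zR²w)).
G1: holds.
G2: fails — uRw, uRw but no t with w=t and wR²t.
G3: fails — vRu, vRu but no t with u=t and uR²t.
G4: fails — sRt, sRt but no w* with t=w* and tR²w*.
G5: fails — tRt, tRs but no w with t=w and sR²w.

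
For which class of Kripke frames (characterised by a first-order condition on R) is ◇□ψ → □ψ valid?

Equivalently (dual form): ◇ψ → □◇ψ.
Suppose ◇ψ→□◇ψ is valid. Take Rxy, Rxz and set V(ψ)={y}. Then ◇ψ at x, so □◇ψ at x, so ◇ψ at z, so some w with Rzw has ψ; w=y, i.e. Rzy. By symmetry of the argument, Ryz.
Conversely, on a frame with the Euclidean property the schema holds at every world under every valuation.
So the correspondent is the Euclidean property.

the Euclidean property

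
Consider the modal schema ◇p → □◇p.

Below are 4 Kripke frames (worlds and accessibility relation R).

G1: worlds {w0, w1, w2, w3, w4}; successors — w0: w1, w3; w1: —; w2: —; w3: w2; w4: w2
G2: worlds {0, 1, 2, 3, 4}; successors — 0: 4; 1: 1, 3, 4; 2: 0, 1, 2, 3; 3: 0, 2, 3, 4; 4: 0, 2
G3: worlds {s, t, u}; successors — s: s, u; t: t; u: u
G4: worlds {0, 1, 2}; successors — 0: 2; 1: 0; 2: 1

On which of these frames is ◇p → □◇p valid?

none

This is the axiom for the Euclidean property; its first-order frame correspondent is ∀x ∀y ∀z (Rxy ∧ Rxz → Ryz).
G1: fails — Rw0w1 and Rw0w1 but not Rw1w1.
G2: fails — R04 and R04 but not R44.
G3: fails — Rsu and Rss but not Rus.
G4: fails — R02 and R02 but not R22.
Valid on no frame.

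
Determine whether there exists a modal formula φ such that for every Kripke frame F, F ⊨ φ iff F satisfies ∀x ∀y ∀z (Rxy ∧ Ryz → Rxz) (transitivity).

The condition is transitivity. A defining modal formula is □p → □□p.

Definable; □p → □□p defines it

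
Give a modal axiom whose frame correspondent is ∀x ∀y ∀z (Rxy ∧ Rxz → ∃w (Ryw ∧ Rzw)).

◇□q → □◇q

The condition is convergence. The .2 schema ◇□q → □◇q defines it.
Suppose ◇□q→□◇q is valid. Take Rxy, Rxz and set V(q)={w : Ryw}. Then □q at y so ◇□q at x, so □◇q at x, so ◇q at z, giving w with Rzw and Ryw.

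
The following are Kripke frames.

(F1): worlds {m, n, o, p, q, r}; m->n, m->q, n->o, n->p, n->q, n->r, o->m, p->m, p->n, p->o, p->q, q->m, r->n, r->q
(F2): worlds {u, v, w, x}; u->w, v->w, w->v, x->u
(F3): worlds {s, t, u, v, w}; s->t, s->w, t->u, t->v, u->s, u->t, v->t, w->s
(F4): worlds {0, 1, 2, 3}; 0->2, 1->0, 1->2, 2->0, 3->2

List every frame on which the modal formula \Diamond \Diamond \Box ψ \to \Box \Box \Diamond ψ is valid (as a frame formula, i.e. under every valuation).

(F2)

The schema corresponds to a generalized confluence (Geach) condition: \forall x \forall y \forall z ((x R^2 y \wedge x R^2 z) \to \exists w (yRw \wedge zRw)).
(F1): fails — mR²m, mR²o but no w with mRw and oRw.
(F2): satisfies the condition.
(F3): fails — tR²s, tR²t but no w* with sRw* and tRw*.
(F4): fails — 1R²0, 1R²2 but no w with 0Rw and 2Rw.
Valid on: (F2).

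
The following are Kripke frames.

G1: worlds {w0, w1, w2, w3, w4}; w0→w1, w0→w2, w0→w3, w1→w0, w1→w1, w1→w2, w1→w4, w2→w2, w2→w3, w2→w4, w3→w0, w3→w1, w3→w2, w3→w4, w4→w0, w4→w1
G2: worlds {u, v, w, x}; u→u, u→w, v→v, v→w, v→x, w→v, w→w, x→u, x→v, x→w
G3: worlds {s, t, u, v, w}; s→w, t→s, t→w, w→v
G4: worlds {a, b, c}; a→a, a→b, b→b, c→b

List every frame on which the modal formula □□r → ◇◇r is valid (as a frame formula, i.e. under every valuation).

G1, G2, G4

This is the axiom for a generalized confluence (Geach) condition; its first-order frame correspondent is ∀x ∃w (xR²w ∧ xR²w).
G1: ✓.
G2: ✓.
G3: fails — at u but no w* with uR²w* and uR²w*.
G4: ✓.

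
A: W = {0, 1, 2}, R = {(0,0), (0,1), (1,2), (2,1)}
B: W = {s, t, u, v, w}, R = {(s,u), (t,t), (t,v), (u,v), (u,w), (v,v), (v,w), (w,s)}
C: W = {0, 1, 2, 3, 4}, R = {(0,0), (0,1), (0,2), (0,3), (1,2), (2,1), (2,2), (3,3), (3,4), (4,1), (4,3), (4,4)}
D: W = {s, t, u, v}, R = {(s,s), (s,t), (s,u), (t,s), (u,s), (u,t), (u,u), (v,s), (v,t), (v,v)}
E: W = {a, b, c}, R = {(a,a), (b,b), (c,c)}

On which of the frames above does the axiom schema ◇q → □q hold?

This is the axiom for partial functionality; its first-order frame correspondent is ∀x ∀y ∀z (Rxy ∧ Rxz → y = z).
A: fails — 0 sees both 0 and 1.
B: fails — t sees both t and v.
C: fails — 0 sees both 0 and 1.
D: fails — s sees both s and t.
E: satisfies the condition.
Valid on: E.

E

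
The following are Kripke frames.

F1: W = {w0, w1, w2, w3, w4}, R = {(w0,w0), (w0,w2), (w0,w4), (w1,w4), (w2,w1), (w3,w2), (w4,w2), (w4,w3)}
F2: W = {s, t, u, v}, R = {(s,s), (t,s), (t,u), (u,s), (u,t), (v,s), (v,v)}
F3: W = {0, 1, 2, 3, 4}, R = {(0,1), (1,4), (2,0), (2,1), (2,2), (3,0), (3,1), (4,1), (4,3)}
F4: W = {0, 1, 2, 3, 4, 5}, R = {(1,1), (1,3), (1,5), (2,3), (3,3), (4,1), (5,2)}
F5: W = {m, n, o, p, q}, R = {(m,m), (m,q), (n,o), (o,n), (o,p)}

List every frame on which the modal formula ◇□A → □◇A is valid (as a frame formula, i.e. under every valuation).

This is the axiom for convergence; its first-order frame correspondent is ∀x ∀y ∀z (Rxy ∧ Rxz → ∃w (Ryw ∧ Rzw)).
F1: fails — Rw0w4 and Rw0w2 but w4 and w2 have no common successor.
F2: condition met.
F3: fails — R20 and R21 but 0 and 1 have no common successor.
F4: fails — R11 and R15 but 1 and 5 have no common successor.
F5: fails — Rmq and Rmq but q and q have no common successor.

F2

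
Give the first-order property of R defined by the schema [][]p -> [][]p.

forall x forall z (x R^2 z -> exists w (x R^2 w & z = w))

This is a Sahlqvist (Geach-type) schema ◇^0□^2p → □^2◇^0p.
First-order correspondent: forall x forall z (x R^2 z -> exists w (x R^2 w & z = w)).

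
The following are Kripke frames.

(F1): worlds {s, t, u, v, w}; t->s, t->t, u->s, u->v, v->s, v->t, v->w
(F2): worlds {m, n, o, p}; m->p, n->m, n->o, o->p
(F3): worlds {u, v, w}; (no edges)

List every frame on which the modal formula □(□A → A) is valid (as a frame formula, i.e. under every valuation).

This is the axiom for shift-reflexivity; its first-order frame correspondent is ∀x ∀y (Rxy → Ryy).
(F1): fails — Ruv but not Rvv.
(F2): fails — Rno but not Roo.
(F3): holds.

(F3)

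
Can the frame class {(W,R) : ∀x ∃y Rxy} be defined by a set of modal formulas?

The condition is seriality. A defining modal formula is □r → ◇r.
Suppose □r→◇r is valid. At any x set V(r)=W. Then □r at x, so ◇r at x, so x has a successor.

Definable; □r → ◇r defines it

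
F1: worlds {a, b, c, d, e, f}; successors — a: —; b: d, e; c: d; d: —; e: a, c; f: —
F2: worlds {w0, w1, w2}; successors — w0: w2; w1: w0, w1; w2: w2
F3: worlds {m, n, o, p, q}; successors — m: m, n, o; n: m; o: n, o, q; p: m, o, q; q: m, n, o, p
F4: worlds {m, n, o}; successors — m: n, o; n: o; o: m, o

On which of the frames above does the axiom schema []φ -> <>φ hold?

The schema corresponds to seriality: forall x exists y Rxy.
F1: fails — world a has no successor.
F2: condition met.
F3: condition met.
F4: condition met.
Valid on: F2, F3, F4.

F2, F3, F4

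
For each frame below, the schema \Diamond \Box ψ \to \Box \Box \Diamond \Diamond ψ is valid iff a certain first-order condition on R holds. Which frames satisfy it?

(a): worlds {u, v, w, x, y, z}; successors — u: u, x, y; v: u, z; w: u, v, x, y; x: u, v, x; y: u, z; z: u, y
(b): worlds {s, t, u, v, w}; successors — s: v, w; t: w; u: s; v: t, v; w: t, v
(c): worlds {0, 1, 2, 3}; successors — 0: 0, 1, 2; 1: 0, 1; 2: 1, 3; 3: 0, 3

(a), (c)

The schema corresponds to a generalized confluence (Geach) condition: \forall x \forall y \forall z ((xRy \wedge x R^2 z) \to \exists w (yRw \wedge z R^2 w)).
(a): satisfies the condition.
(b): fails — vRt, vR²t but no w* with tRw* and tR²w*.
(c): satisfies the condition.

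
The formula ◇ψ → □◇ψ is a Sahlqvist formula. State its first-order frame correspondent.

The Euclidean property

Suppose ◇ψ→□◇ψ is valid. Take Rxy, Rxz and set V(ψ)={y}. Then ◇ψ at x, so □◇ψ at x, so ◇ψ at z, so some w with Rzw has ψ; w=y, i.e. Rzy. By symmetry of the argument, Ryz.
Conversely, on a frame with the Euclidean property the schema holds at every world under every valuation.
So the correspondent is the Euclidean property.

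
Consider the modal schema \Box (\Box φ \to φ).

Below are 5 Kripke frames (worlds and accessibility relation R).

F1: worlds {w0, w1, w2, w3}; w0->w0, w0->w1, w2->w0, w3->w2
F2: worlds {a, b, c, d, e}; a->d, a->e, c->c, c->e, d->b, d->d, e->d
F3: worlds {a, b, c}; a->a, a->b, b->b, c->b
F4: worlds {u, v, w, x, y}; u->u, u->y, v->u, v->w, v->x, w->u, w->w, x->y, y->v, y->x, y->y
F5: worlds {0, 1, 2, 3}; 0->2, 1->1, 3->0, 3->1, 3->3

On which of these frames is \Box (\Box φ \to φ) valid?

Frame correspondent (Sahlqvist): \forall x \forall y (Rxy \to Ryy) — i.e. shift-reflexivity.
F1: fails — Rw0w1 but not Rw1w1.
F2: fails — Rae but not Ree.
F3: condition met.
F4: fails — Ryx but not Rxx.
F5: fails — R02 but not R22.
Valid on: F3.

F3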